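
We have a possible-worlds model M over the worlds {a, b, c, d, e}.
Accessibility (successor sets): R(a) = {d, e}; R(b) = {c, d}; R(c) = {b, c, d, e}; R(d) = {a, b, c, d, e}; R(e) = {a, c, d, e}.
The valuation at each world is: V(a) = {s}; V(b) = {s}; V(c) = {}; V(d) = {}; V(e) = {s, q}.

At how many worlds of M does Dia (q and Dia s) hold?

4

Let φ = Dia (q and Dia s). Evaluate φ at each world:
  a (successors {d, e}): φ is true.
  b (successors {c, d}): φ is false.
  c (successors {b, c, d, e}): φ is true.
  d (successors {a, b, c, d, e}): φ is true.
  e (successors {a, c, d, e}): φ is true.
For instance, at c:
  At c: Dia (q and Dia s) requires q and Dia s at some successor in {b, c, d, e}.
    q and Dia s holds at e, so Dia (q and Dia s) is true at c.
      At e: q is true, Dia s is true, so q and Dia s is true.
Satisfying worlds: {a, c, d, e}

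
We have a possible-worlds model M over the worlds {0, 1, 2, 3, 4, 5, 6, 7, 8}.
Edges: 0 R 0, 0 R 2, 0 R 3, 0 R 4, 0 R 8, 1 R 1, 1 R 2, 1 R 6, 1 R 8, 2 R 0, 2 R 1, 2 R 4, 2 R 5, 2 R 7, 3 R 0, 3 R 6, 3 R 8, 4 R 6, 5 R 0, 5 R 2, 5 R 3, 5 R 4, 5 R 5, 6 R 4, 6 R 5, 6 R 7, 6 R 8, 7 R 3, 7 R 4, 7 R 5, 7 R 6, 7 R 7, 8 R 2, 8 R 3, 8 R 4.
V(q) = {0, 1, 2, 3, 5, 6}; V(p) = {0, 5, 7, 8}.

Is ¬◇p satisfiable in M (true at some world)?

Yes

Let φ = ¬◇p. Evaluate φ at each world:
  0 (successors {0, 2, 3, 4, 8}): φ is false.
  1 (successors {1, 2, 6, 8}): φ is false.
  2 (successors {0, 1, 4, 5, 7}): φ is false.
  3 (successors {0, 6, 8}): φ is false.
  4 (successors {6}): φ is true.
  5 (successors {0, 2, 3, 4, 5}): φ is false.
  6 (successors {4, 5, 7, 8}): φ is false.
  7 (successors {3, 4, 5, 6, 7}): φ is false.
  8 (successors {2, 3, 4}): φ is true.
Detail at 4 (witness):
  At 4: ◇p is false, so ¬◇p is true.
    At 4: ◇p requires p at some successor in {6}.
      At 6: p is false.
    So ◇p is false at 4.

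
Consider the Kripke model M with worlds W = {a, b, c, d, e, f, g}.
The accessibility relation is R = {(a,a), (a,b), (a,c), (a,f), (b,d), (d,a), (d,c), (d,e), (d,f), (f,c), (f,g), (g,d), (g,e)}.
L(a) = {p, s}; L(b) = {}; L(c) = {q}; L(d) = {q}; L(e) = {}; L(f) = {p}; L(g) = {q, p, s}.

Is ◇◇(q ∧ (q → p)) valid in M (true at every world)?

Let φ = ◇◇(q ∧ (q → p)). Evaluate φ at each world:
  a (successors {a, b, c, f}): φ is true.
  b (successors {d}): φ is false.
  c (successors ∅): φ is false.
  d (successors {a, c, e, f}): φ is true.
  e (successors ∅): φ is false.
  f (successors {c, g}): φ is false.
  g (successors {d, e}): φ is false.
Detail at b (counterexample):
  At b: ◇◇(q ∧ (q → p)) requires ◇(q ∧ (q → p)) at some successor in {d}.
    At d: ◇(q ∧ (q → p)) is false.
  So ◇◇(q ∧ (q → p)) is false at b.

No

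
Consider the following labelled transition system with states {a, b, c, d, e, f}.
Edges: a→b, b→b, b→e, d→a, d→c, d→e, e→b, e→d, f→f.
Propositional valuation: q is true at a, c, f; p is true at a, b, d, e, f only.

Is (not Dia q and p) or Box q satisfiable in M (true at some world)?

Let φ = (not Dia q and p) or Box q. Evaluate φ at each world:
  a (successors {b}): φ is true.
  b (successors {b, e}): φ is true.
  c (successors ∅): φ is true.
  d (successors {a, c, e}): φ is false.
  e (successors {b, d}): φ is true.
  f (successors {f}): φ is true.
Detail at a (witness):
  At a: not Dia q and p is true, Box q is false, so (not Dia q and p) or Box q is true.
    At a: not Dia q is true, p is true, so not Dia q and p is true.
      At a: Dia q is false, so not Dia q is true.
    At a: Box q requires q at every successor {b}.
      q fails at b, so Box q is false at a.

Yes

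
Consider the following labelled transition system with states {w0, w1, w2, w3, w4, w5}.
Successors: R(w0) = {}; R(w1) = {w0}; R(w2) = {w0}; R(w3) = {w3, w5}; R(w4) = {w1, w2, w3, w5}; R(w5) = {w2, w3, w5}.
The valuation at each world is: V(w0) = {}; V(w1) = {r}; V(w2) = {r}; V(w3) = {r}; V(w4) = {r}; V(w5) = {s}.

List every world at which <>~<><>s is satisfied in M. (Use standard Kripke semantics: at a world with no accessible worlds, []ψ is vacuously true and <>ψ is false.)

Let φ = <>~<><>s. Evaluate φ at each world:
  w0 (successors ∅): φ is false.
  w1 (successors {w0}): φ is true.
  w2 (successors {w0}): φ is true.
  w3 (successors {w3, w5}): φ is false.
  w4 (successors {w1, w2, w3, w5}): φ is true.
  w5 (successors {w2, w3, w5}): φ is true.
For instance, at w1:
  At w1: <>~<><>s requires ~<><>s at some successor in {w0}.
    ~<><>s holds at w0, so <>~<><>s is true at w1.
      At w0: <><>s is false, so ~<><>s is true.
Satisfying worlds: {w1, w2, w4, w5}

w1, w2, w4, w5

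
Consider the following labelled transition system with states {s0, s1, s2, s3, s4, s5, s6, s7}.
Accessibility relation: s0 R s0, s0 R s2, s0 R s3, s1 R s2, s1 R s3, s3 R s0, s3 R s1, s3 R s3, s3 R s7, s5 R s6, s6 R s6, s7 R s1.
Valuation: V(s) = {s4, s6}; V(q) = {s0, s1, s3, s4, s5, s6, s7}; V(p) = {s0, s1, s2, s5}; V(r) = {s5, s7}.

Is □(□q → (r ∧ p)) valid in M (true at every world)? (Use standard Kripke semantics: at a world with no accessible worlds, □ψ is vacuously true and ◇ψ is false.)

No

Let φ = □(□q → (r ∧ p)). Evaluate φ at each world:
  s0 (successors {s0, s2, s3}): φ is false.
  s1 (successors {s2, s3}): φ is false.
  s2 (successors ∅): φ is true.
  s3 (successors {s0, s1, s3, s7}): φ is false.
  s4 (successors ∅): φ is true.
  s5 (successors {s6}): φ is false.
  s6 (successors {s6}): φ is false.
  s7 (successors {s1}): φ is true.
Detail at s0 (counterexample):
  At s0: □(□q → (r ∧ p)) requires □q → (r ∧ p) at every successor {s0, s2, s3}.
    □q → (r ∧ p) fails at s2, so □(□q → (r ∧ p)) is false at s0.
      At s2: □q is true, r ∧ p is false, so □q → (r ∧ p) is false.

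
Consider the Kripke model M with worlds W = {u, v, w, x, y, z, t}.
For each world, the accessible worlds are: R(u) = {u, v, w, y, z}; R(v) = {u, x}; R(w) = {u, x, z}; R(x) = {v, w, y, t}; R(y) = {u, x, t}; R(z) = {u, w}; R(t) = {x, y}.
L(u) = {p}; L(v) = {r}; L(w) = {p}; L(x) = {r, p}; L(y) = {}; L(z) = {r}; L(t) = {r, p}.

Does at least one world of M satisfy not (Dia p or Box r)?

No

Let φ = not (Dia p or Box r). Evaluate φ at each world:
  u (successors {u, v, w, y, z}): φ is false.
  v (successors {u, x}): φ is false.
  w (successors {u, x, z}): φ is false.
  x (successors {v, w, y, t}): φ is false.
  y (successors {u, x, t}): φ is false.
  z (successors {u, w}): φ is false.
  t (successors {x, y}): φ is false.
For instance, at w:
  At w: Dia p or Box r is true, so not (Dia p or Box r) is false.
    At w: Dia p is true, Box r is false, so Dia p or Box r is true.
      At w: Dia p requires p at some successor in {u, x, z}.
        p holds at u, so Dia p is true at w.
      At w: Box r requires r at every successor {u, x, z}.
        r fails at u, so Box r is false at w.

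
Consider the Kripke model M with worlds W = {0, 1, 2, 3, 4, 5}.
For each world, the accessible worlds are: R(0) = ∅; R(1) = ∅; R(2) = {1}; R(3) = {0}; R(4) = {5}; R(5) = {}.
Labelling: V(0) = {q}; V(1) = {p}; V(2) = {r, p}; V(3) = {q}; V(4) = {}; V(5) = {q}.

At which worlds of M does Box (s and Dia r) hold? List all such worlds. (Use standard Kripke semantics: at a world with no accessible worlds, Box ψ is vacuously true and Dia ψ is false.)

Recall that Box ψ holds at a world iff ψ holds at every accessible world, and Dia ψ holds iff ψ holds at some accessible world.
Let φ = Box (s and Dia r). Evaluate φ at each world:
  0 (successors ∅): φ is true.
  1 (successors ∅): φ is true.
  2 (successors {1}): φ is false.
  3 (successors {0}): φ is false.
  4 (successors {5}): φ is false.
  5 (successors ∅): φ is true.
For instance, at 3:
  At 3: Box (s and Dia r) requires s and Dia r at every successor {0}.
    s and Dia r fails at 0, so Box (s and Dia r) is false at 3.
      At 0: s is false, Dia r is false, so s and Dia r is false.
Satisfying worlds: {0, 1, 5}

0, 1, 5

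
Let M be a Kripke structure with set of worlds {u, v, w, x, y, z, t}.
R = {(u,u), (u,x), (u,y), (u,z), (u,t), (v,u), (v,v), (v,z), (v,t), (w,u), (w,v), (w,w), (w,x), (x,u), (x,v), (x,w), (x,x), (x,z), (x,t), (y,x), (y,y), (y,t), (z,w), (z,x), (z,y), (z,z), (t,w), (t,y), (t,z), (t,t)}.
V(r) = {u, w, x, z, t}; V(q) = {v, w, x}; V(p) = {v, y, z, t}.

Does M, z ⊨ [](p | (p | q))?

Yes

Recall that []ψ holds at a world iff ψ holds at every accessible world, and <>ψ holds iff ψ holds at some accessible world.
At z: [](p | (p | q)) requires p | (p | q) at every successor {w, x, y, z}.
  At w: p | (p | q) is true.
  At x: p | (p | q) is true.
  At y: p | (p | q) is true.
  At z: p | (p | q) is true.
So [](p | (p | q)) is true at z.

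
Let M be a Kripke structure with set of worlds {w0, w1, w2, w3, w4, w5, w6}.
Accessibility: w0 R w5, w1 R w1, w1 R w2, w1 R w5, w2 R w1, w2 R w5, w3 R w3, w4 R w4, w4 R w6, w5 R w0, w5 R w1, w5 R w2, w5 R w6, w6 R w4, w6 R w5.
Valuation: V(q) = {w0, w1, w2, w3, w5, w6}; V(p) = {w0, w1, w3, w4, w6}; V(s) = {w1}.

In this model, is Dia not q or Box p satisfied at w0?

No

Recall that Box ψ holds at a world iff ψ holds at every accessible world, and Dia ψ holds iff ψ holds at some accessible world.
At w0: Dia not q is false, Box p is false, so Dia not q or Box p is false.
  At w0: Dia not q requires not q at some successor in {w5}.
    At w5: not q is false.
  So Dia not q is false at w0.
  At w0: Box p requires p at every successor {w5}.
    p fails at w5, so Box p is false at w0.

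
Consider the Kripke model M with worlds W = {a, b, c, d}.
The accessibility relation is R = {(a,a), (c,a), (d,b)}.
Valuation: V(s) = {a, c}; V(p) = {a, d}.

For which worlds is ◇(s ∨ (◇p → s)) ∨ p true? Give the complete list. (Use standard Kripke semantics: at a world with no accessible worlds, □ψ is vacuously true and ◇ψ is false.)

a, c, d

Recall that ◇ψ holds at a world iff ψ holds at some accessible world.
Let φ = ◇(s ∨ (◇p → s)) ∨ p. Evaluate φ at each world:
  a (successors {a}): φ is true.
  b (successors ∅): φ is false.
  c (successors {a}): φ is true.
  d (successors {b}): φ is true.
For instance, at c:
  At c: ◇(s ∨ (◇p → s)) is true, p is false, so ◇(s ∨ (◇p → s)) ∨ p is true.
    At c: ◇(s ∨ (◇p → s)) requires s ∨ (◇p → s) at some successor in {a}.
      s ∨ (◇p → s) holds at a, so ◇(s ∨ (◇p → s)) is true at c.
Satisfying worlds: {a, c, d}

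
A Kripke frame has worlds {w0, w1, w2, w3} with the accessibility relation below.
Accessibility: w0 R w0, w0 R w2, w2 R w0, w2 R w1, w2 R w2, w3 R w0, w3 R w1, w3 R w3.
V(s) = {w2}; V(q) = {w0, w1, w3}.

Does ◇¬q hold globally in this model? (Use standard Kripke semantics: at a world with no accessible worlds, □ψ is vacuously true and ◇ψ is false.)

Recall that ◇ψ holds at a world iff ψ holds at some accessible world.
Let φ = ◇¬q. Evaluate φ at each world:
  w0 (successors {w0, w2}): φ is true.
  w1 (successors ∅): φ is false.
  w2 (successors {w0, w1, w2}): φ is true.
  w3 (successors {w0, w1, w3}): φ is false.
Detail at w1 (counterexample):
  At w1: no accessible worlds, so ◇¬q is false.

No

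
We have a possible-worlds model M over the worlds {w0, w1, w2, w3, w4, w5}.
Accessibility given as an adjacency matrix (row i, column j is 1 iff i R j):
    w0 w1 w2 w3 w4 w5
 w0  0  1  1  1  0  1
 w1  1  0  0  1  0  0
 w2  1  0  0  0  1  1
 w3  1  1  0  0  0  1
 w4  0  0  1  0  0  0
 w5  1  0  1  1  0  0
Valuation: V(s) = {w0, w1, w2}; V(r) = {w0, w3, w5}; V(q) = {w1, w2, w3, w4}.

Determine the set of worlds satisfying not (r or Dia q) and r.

none

Recall that Dia ψ holds at a world iff ψ holds at some accessible world.
Let φ = not (r or Dia q) and r. Evaluate φ at each world:
  w0 (successors {w1, w2, w3, w5}): φ is false.
  w1 (successors {w0, w3}): φ is false.
  w2 (successors {w0, w4, w5}): φ is false.
  w3 (successors {w0, w1, w5}): φ is false.
  w4 (successors {w2}): φ is false.
  w5 (successors {w0, w2, w3}): φ is false.
For instance, at w1:
  At w1: not (r or Dia q) is false, r is false, so not (r or Dia q) and r is false.
    At w1: r or Dia q is true, so not (r or Dia q) is false.
      At w1: r is false, Dia q is true, so r or Dia q is true.
Satisfying worlds: none.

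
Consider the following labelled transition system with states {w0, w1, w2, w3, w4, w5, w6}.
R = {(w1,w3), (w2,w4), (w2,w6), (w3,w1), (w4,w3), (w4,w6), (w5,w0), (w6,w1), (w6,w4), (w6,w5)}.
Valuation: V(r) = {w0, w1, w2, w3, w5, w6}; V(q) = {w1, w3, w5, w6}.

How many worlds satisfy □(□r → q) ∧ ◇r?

3

Let φ = □(□r → q) ∧ ◇r. Evaluate φ at each world:
  w0 (successors ∅): φ is false.
  w1 (successors {w3}): φ is true.
  w2 (successors {w4, w6}): φ is false.
  w3 (successors {w1}): φ is true.
  w4 (successors {w3, w6}): φ is true.
  w5 (successors {w0}): φ is false.
  w6 (successors {w1, w4, w5}): φ is false.
For instance, at w2:
  At w2: □(□r → q) is false, ◇r is true, so □(□r → q) ∧ ◇r is false.
    At w2: □(□r → q) requires □r → q at every successor {w4, w6}.
      □r → q fails at w4, so □(□r → q) is false at w2.
    At w2: ◇r requires r at some successor in {w4, w6}.
      r holds at w6, so ◇r is true at w2.
Satisfying worlds: {w1, w3, w4}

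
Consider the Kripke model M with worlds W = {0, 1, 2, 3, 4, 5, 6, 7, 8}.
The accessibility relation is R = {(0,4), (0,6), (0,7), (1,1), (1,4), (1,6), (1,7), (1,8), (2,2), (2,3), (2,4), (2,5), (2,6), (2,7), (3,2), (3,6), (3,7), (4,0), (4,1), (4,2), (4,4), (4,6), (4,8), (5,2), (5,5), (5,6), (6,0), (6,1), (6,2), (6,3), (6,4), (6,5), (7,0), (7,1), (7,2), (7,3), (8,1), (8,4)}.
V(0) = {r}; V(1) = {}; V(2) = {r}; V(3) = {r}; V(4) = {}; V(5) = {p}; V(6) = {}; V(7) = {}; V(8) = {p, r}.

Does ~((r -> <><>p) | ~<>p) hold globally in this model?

Let φ = ~((r -> <><>p) | ~<>p). Evaluate φ at each world:
  0 (successors {4, 6, 7}): φ is false.
  1 (successors {1, 4, 6, 7, 8}): φ is false.
  2 (successors {2, 3, 4, 5, 6, 7}): φ is false.
  3 (successors {2, 6, 7}): φ is false.
  4 (successors {0, 1, 2, 4, 6, 8}): φ is false.
  5 (successors {2, 5, 6}): φ is false.
  6 (successors {0, 1, 2, 3, 4, 5}): φ is false.
  7 (successors {0, 1, 2, 3}): φ is false.
  8 (successors {1, 4}): φ is false.
Detail at 0 (counterexample):
  At 0: (r -> <><>p) | ~<>p is true, so ~((r -> <><>p) | ~<>p) is false.
    At 0: r -> <><>p is true, ~<>p is true, so (r -> <><>p) | ~<>p is true.
      At 0: r is true, <><>p is true, so r -> <><>p is true.
      At 0: <>p is false, so ~<>p is true.

No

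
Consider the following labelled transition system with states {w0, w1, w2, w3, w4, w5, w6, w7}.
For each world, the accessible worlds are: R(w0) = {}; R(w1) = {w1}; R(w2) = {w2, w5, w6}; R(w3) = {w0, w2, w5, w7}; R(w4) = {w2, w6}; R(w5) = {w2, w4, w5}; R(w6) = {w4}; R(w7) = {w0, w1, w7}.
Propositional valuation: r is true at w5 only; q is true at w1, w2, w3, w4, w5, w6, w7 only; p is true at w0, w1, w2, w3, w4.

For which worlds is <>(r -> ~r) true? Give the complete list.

w1, w2, w3, w4, w5, w6, w7

Let φ = <>(r -> ~r). Evaluate φ at each world:
  w0 (successors ∅): φ is false.
  w1 (successors {w1}): φ is true.
  w2 (successors {w2, w5, w6}): φ is true.
  w3 (successors {w0, w2, w5, w7}): φ is true.
  w4 (successors {w2, w6}): φ is true.
  w5 (successors {w2, w4, w5}): φ is true.
  w6 (successors {w4}): φ is true.
  w7 (successors {w0, w1, w7}): φ is true.
For instance, at w6:
  At w6: <>(r -> ~r) requires r -> ~r at some successor in {w4}.
    r -> ~r holds at w4, so <>(r -> ~r) is true at w6.
Satisfying worlds: {w1, w2, w3, w4, w5, w6, w7}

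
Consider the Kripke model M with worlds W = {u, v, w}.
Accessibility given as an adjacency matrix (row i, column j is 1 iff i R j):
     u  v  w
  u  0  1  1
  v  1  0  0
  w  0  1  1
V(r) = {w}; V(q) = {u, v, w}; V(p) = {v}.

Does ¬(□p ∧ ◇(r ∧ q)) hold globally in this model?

Let φ = ¬(□p ∧ ◇(r ∧ q)). Evaluate φ at each world:
  u (successors {v, w}): φ is true.
  v (successors {u}): φ is true.
  w (successors {v, w}): φ is true.
For instance, at u:
  At u: □p ∧ ◇(r ∧ q) is false, so ¬(□p ∧ ◇(r ∧ q)) is true.
    At u: □p is false, ◇(r ∧ q) is true, so □p ∧ ◇(r ∧ q) is false.
      At u: □p requires p at every successor {v, w}.
        p fails at w, so □p is false at u.
      At u: ◇(r ∧ q) requires r ∧ q at some successor in {v, w}.
        r ∧ q holds at w, so ◇(r ∧ q) is true at u.

Yes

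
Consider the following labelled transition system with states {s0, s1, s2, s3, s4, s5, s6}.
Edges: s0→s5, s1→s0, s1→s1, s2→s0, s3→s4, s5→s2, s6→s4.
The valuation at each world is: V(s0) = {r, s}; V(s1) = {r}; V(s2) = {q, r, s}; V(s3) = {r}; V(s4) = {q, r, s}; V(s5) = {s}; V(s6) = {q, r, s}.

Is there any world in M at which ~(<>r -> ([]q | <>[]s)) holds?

No

Recall that []ψ holds at a world iff ψ holds at every accessible world, and <>ψ holds iff ψ holds at some accessible world.
Let φ = ~(<>r -> ([]q | <>[]s)). Evaluate φ at each world:
  s0 (successors {s5}): φ is false.
  s1 (successors {s0, s1}): φ is false.
  s2 (successors {s0}): φ is false.
  s3 (successors {s4}): φ is false.
  s4 (successors ∅): φ is false.
  s5 (successors {s2}): φ is false.
  s6 (successors {s4}): φ is false.
For instance, at s0:
  At s0: <>r -> ([]q | <>[]s) is true, so ~(<>r -> ([]q | <>[]s)) is false.
    At s0: <>r is false, []q | <>[]s is true, so <>r -> ([]q | <>[]s) is true.
      At s0: <>r requires r at some successor in {s5}.
        At s5: r is false.
      So <>r is false at s0.
      At s0: []q is false, <>[]s is true, so []q | <>[]s is true.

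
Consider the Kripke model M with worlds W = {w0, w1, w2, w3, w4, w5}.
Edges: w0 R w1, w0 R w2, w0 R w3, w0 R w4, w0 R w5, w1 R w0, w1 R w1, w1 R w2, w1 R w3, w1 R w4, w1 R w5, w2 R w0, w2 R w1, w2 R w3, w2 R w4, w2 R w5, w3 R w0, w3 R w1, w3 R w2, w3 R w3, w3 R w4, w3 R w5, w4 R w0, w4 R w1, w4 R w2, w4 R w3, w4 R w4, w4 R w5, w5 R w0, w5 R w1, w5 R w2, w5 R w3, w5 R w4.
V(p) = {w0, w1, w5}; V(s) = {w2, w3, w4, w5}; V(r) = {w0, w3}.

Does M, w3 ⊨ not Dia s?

No

At w3: Dia s is true, so not Dia s is false.
  At w3: Dia s requires s at some successor in {w0, w1, w2, w3, w4, w5}.
    s holds at w2, so Dia s is true at w3.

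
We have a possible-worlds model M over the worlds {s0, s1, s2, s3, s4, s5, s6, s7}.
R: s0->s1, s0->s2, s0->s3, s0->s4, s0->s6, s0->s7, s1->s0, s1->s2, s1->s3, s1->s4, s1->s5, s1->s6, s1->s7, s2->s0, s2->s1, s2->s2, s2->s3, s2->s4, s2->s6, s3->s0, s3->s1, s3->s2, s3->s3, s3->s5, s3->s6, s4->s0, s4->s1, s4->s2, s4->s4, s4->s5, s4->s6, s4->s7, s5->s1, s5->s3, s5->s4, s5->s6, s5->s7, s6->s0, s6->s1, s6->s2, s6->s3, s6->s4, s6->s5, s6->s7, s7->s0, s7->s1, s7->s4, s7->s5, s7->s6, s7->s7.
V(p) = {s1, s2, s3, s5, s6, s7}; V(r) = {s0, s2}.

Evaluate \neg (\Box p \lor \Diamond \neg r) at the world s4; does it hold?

No

Recall that \Box ψ holds at a world iff ψ holds at every accessible world, and \Diamond ψ holds iff ψ holds at some accessible world.
At s4: \Box p \lor \Diamond \neg r is true, so \neg (\Box p \lor \Diamond \neg r) is false.
  At s4: \Box p is false, \Diamond \neg r is true, so \Box p \lor \Diamond \neg r is true.
    At s4: \Box p requires p at every successor {s0, s1, s2, s4, s5, s6, s7}.
      p fails at s0, so \Box p is false at s4.
    At s4: \Diamond \neg r requires \neg r at some successor in {s0, s1, s2, s4, s5, s6, s7}.
      \neg r holds at s1, so \Diamond \neg r is true at s4.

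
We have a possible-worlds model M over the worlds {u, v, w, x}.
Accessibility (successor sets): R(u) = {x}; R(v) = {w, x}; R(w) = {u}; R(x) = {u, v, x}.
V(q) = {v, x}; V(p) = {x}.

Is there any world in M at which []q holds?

Yes

Let φ = []q. Evaluate φ at each world:
  u (successors {x}): φ is true.
  v (successors {w, x}): φ is false.
  w (successors {u}): φ is false.
  x (successors {u, v, x}): φ is false.
Detail at u (witness):
  At u: []q requires q at every successor {x}.
    At x: q is true.
  So []q is true at u.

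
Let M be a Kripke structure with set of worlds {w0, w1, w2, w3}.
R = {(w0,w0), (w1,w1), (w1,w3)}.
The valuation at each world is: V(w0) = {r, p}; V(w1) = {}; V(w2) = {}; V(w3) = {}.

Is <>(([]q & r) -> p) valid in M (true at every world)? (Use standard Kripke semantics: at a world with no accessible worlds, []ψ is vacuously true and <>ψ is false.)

Let φ = <>(([]q & r) -> p). Evaluate φ at each world:
  w0 (successors {w0}): φ is true.
  w1 (successors {w1, w3}): φ is true.
  w2 (successors ∅): φ is false.
  w3 (successors ∅): φ is false.
Detail at w2 (counterexample):
  At w2: no accessible worlds, so <>(([]q & r) -> p) is false.

No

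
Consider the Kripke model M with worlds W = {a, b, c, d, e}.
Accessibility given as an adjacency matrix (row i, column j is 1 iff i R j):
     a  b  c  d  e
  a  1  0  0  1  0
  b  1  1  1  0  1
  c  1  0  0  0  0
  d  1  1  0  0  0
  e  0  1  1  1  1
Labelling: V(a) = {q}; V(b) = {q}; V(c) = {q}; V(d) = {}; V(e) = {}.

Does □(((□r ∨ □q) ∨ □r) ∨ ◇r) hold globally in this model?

No

Let φ = □(((□r ∨ □q) ∨ □r) ∨ ◇r). Evaluate φ at each world:
  a (successors {a, d}): φ is false.
  b (successors {a, b, c, e}): φ is false.
  c (successors {a}): φ is false.
  d (successors {a, b}): φ is false.
  e (successors {b, c, d, e}): φ is false.
Detail at a (counterexample):
  At a: □(((□r ∨ □q) ∨ □r) ∨ ◇r) requires ((□r ∨ □q) ∨ □r) ∨ ◇r at every successor {a, d}.
    ((□r ∨ □q) ∨ □r) ∨ ◇r fails at a, so □(((□r ∨ □q) ∨ □r) ∨ ◇r) is false at a.
      At a: (□r ∨ □q) ∨ □r is false, ◇r is false, so ((□r ∨ □q) ∨ □r) ∨ ◇r is false.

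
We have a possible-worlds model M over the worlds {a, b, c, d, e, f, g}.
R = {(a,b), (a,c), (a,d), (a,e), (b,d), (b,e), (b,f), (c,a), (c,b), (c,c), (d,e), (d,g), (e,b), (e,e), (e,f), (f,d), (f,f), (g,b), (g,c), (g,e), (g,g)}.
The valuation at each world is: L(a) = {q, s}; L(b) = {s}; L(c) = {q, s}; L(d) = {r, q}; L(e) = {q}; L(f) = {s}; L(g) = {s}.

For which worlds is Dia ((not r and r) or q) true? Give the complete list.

Recall that Dia ψ holds at a world iff ψ holds at some accessible world.
Let φ = Dia ((not r and r) or q). Evaluate φ at each world:
  a (successors {b, c, d, e}): φ is true.
  b (successors {d, e, f}): φ is true.
  c (successors {a, b, c}): φ is true.
  d (successors {e, g}): φ is true.
  e (successors {b, e, f}): φ is true.
  f (successors {d, f}): φ is true.
  g (successors {b, c, e, g}): φ is true.
For instance, at f:
  At f: Dia ((not r and r) or q) requires (not r and r) or q at some successor in {d, f}.
    (not r and r) or q holds at d, so Dia ((not r and r) or q) is true at f.
Satisfying worlds: {a, b, c, d, e, f, g}

a, b, c, d, e, f, g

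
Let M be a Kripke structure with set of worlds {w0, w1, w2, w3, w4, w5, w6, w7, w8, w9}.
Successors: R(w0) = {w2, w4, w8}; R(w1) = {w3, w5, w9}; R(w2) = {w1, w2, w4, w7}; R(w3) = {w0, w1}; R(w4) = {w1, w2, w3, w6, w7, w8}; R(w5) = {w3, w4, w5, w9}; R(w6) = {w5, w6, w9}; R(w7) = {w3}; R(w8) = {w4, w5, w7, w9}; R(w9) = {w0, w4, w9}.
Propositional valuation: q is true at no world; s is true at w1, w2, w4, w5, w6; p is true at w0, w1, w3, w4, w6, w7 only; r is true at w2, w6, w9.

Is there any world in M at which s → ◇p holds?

Let φ = s → ◇p. Evaluate φ at each world:
  w0 (successors {w2, w4, w8}): φ is true.
  w1 (successors {w3, w5, w9}): φ is true.
  w2 (successors {w1, w2, w4, w7}): φ is true.
  w3 (successors {w0, w1}): φ is true.
  w4 (successors {w1, w2, w3, w6, w7, w8}): φ is true.
  w5 (successors {w3, w4, w5, w9}): φ is true.
  w6 (successors {w5, w6, w9}): φ is true.
  w7 (successors {w3}): φ is true.
  w8 (successors {w4, w5, w7, w9}): φ is true.
  w9 (successors {w0, w4, w9}): φ is true.
Detail at w0 (witness):
  At w0: s is false, ◇p is true, so s → ◇p is true.
    At w0: ◇p requires p at some successor in {w2, w4, w8}.
      p holds at w4, so ◇p is true at w0.

Yes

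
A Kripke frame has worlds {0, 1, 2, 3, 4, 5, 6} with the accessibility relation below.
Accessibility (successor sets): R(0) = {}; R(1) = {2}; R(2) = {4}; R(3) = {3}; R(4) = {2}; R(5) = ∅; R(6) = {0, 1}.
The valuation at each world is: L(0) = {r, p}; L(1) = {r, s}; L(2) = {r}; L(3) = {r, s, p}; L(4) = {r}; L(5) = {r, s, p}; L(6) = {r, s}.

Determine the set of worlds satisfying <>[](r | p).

Recall that []ψ holds at a world iff ψ holds at every accessible world, and <>ψ holds iff ψ holds at some accessible world.
Let φ = <>[](r | p). Evaluate φ at each world:
  0 (successors ∅): φ is false.
  1 (successors {2}): φ is true.
  2 (successors {4}): φ is true.
  3 (successors {3}): φ is true.
  4 (successors {2}): φ is true.
  5 (successors ∅): φ is false.
  6 (successors {0, 1}): φ is true.
For instance, at 6:
  At 6: <>[](r | p) requires [](r | p) at some successor in {0, 1}.
    [](r | p) holds at 0, so <>[](r | p) is true at 6.
      At 0: no accessible worlds, so [](r | p) holds vacuously.
Satisfying worlds: {1, 2, 3, 4, 6}

1, 2, 3, 4, 6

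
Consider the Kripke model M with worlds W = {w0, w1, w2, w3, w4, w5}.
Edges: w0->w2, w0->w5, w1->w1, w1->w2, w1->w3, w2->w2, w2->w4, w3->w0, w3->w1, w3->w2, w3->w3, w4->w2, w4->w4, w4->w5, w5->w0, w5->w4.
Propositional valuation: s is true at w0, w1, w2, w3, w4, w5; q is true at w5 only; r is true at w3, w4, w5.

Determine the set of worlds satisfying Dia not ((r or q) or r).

w0, w1, w2, w3, w4, w5

Recall that Dia ψ holds at a world iff ψ holds at some accessible world.
Let φ = Dia not ((r or q) or r). Evaluate φ at each world:
  w0 (successors {w2, w5}): φ is true.
  w1 (successors {w1, w2, w3}): φ is true.
  w2 (successors {w2, w4}): φ is true.
  w3 (successors {w0, w1, w2, w3}): φ is true.
  w4 (successors {w2, w4, w5}): φ is true.
  w5 (successors {w0, w4}): φ is true.
For instance, at w2:
  At w2: Dia not ((r or q) or r) requires not ((r or q) or r) at some successor in {w2, w4}.
    not ((r or q) or r) holds at w2, so Dia not ((r or q) or r) is true at w2.
Satisfying worlds: {w0, w1, w2, w3, w4, w5}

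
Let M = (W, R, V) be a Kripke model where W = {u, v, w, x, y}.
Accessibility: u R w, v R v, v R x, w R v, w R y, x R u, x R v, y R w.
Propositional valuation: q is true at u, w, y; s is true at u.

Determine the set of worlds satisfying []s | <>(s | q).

Recall that []ψ holds at a world iff ψ holds at every accessible world, and <>ψ holds iff ψ holds at some accessible world.
Let φ = []s | <>(s | q). Evaluate φ at each world:
  u (successors {w}): φ is true.
  v (successors {v, x}): φ is false.
  w (successors {v, y}): φ is true.
  x (successors {u, v}): φ is true.
  y (successors {w}): φ is true.
For instance, at y:
  At y: []s is false, <>(s | q) is true, so []s | <>(s | q) is true.
    At y: []s requires s at every successor {w}.
      s fails at w, so []s is false at y.
    At y: <>(s | q) requires s | q at some successor in {w}.
      s | q holds at w, so <>(s | q) is true at y.
Satisfying worlds: {u, w, x, y}

u, w, x, y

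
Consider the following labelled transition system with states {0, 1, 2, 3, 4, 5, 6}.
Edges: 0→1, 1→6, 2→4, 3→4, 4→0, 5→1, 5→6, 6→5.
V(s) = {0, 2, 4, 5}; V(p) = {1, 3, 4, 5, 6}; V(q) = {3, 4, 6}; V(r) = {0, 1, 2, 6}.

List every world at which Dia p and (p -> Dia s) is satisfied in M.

Let φ = Dia p and (p -> Dia s). Evaluate φ at each world:
  0 (successors {1}): φ is true.
  1 (successors {6}): φ is false.
  2 (successors {4}): φ is true.
  3 (successors {4}): φ is true.
  4 (successors {0}): φ is false.
  5 (successors {1, 6}): φ is false.
  6 (successors {5}): φ is true.
For instance, at 1:
  At 1: Dia p is true, p -> Dia s is false, so Dia p and (p -> Dia s) is false.
    At 1: Dia p requires p at some successor in {6}.
      p holds at 6, so Dia p is true at 1.
    At 1: p is true, Dia s is false, so p -> Dia s is false.
      At 1: Dia s requires s at some successor in {6}.
        At 6: s is false.
      So Dia s is false at 1.
Satisfying worlds: {0, 2, 3, 6}

0, 2, 3, 6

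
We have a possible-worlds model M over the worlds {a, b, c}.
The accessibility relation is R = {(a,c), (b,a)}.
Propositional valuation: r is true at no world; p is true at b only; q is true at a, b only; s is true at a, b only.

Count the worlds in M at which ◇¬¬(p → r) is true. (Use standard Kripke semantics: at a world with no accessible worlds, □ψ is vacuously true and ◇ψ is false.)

2

Let φ = ◇¬¬(p → r). Evaluate φ at each world:
  a (successors {c}): φ is true.
  b (successors {a}): φ is true.
  c (successors ∅): φ is false.
For instance, at a:
  At a: ◇¬¬(p → r) requires ¬¬(p → r) at some successor in {c}.
    ¬¬(p → r) holds at c, so ◇¬¬(p → r) is true at a.
Satisfying worlds: {a, b}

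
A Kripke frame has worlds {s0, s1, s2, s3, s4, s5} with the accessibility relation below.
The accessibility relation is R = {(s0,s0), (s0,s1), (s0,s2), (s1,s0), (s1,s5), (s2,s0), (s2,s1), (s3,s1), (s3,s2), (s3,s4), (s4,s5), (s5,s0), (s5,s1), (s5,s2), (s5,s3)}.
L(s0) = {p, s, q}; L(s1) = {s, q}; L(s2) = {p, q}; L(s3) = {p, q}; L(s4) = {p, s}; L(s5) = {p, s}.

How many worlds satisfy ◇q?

Recall that ◇ψ holds at a world iff ψ holds at some accessible world.
Let φ = ◇q. Evaluate φ at each world:
  s0 (successors {s0, s1, s2}): φ is true.
  s1 (successors {s0, s5}): φ is true.
  s2 (successors {s0, s1}): φ is true.
  s3 (successors {s1, s2, s4}): φ is true.
  s4 (successors {s5}): φ is false.
  s5 (successors {s0, s1, s2, s3}): φ is true.
For instance, at s0:
  At s0: ◇q requires q at some successor in {s0, s1, s2}.
    q holds at s0, so ◇q is true at s0.
Satisfying worlds: {s0, s1, s2, s3, s5}

5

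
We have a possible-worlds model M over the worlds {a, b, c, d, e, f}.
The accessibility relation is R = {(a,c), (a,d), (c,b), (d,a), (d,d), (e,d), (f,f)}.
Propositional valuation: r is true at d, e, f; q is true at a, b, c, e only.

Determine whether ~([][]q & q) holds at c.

Recall that []ψ holds at a world iff ψ holds at every accessible world, and <>ψ holds iff ψ holds at some accessible world.
At c: [][]q & q is true, so ~([][]q & q) is false.
  At c: [][]q is true, q is true, so [][]q & q is true.
    At c: [][]q requires []q at every successor {b}.
      At b: []q is true.
    So [][]q is true at c.

No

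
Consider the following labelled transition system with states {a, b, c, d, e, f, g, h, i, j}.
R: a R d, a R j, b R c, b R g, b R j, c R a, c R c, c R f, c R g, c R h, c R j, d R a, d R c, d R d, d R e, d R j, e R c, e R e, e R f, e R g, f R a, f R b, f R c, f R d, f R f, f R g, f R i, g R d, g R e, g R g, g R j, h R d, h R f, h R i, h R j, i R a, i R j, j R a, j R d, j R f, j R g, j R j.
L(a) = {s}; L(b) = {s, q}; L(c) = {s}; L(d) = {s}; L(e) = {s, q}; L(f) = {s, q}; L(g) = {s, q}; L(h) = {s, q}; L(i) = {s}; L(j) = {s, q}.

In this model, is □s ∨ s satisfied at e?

At e: □s is true, s is true, so □s ∨ s is true.
  At e: □s requires s at every successor {c, e, f, g}.
    At c: s is true.
    At e: s is true.
    At f: s is true.
    At g: s is true.
  So □s is true at e.

Yes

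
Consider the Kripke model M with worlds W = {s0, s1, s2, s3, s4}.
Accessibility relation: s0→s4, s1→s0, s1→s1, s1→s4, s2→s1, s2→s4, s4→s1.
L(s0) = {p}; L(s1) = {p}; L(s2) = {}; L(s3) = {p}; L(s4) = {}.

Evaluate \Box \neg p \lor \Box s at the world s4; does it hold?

Recall that \Box ψ holds at a world iff ψ holds at every accessible world, and \Diamond ψ holds iff ψ holds at some accessible world.
At s4: \Box \neg p is false, \Box s is false, so \Box \neg p \lor \Box s is false.
  At s4: \Box \neg p requires \neg p at every successor {s1}.
    \neg p fails at s1, so \Box \neg p is false at s4.
  At s4: \Box s requires s at every successor {s1}.
    s fails at s1, so \Box s is false at s4.

No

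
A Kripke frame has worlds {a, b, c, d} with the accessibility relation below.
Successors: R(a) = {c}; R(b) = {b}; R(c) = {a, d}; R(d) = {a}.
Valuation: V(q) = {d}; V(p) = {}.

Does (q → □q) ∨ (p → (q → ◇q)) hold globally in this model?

Recall that □ψ holds at a world iff ψ holds at every accessible world, and ◇ψ holds iff ψ holds at some accessible world.
Let φ = (q → □q) ∨ (p → (q → ◇q)). Evaluate φ at each world:
  a (successors {c}): φ is true.
  b (successors {b}): φ is true.
  c (successors {a, d}): φ is true.
  d (successors {a}): φ is true.
For instance, at b:
  At b: q → □q is true, p → (q → ◇q) is true, so (q → □q) ∨ (p → (q → ◇q)) is true.
    At b: q is false, □q is false, so q → □q is true.
      At b: □q requires q at every successor {b}.
        q fails at b, so □q is false at b.
    At b: p is false, q → ◇q is true, so p → (q → ◇q) is true.
      At b: q is false, ◇q is false, so q → ◇q is true.

Yes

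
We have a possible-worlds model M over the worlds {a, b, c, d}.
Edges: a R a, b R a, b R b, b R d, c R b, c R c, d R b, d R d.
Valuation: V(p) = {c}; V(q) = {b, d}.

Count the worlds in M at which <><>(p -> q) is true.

Recall that <>ψ holds at a world iff ψ holds at some accessible world.
Let φ = <><>(p -> q). Evaluate φ at each world:
  a (successors {a}): φ is true.
  b (successors {a, b, d}): φ is true.
  c (successors {b, c}): φ is true.
  d (successors {b, d}): φ is true.
For instance, at b:
  At b: <><>(p -> q) requires <>(p -> q) at some successor in {a, b, d}.
    <>(p -> q) holds at a, so <><>(p -> q) is true at b.
      At a: <>(p -> q) requires p -> q at some successor in {a}.
        p -> q holds at a, so <>(p -> q) is true at a.
Satisfying worlds: {a, b, c, d}

4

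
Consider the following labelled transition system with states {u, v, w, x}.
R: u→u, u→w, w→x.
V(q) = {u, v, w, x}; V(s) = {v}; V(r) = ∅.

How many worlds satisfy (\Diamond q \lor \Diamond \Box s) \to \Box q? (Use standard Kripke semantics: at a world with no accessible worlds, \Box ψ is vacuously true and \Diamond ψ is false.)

Recall that \Box ψ holds at a world iff ψ holds at every accessible world, and \Diamond ψ holds iff ψ holds at some accessible world.
Let φ = (\Diamond q \lor \Diamond \Box s) \to \Box q. Evaluate φ at each world:
  u (successors {u, w}): φ is true.
  v (successors ∅): φ is true.
  w (successors {x}): φ is true.
  x (successors ∅): φ is true.
For instance, at u:
  At u: \Diamond q \lor \Diamond \Box s is true, \Box q is true, so (\Diamond q \lor \Diamond \Box s) \to \Box q is true.
    At u: \Diamond q is true, \Diamond \Box s is false, so \Diamond q \lor \Diamond \Box s is true.
      At u: \Diamond q requires q at some successor in {u, w}.
        q holds at u, so \Diamond q is true at u.
      At u: \Diamond \Box s requires \Box s at some successor in {u, w}.
        At u: \Box s is false.
        At w: \Box s is false.
      So \Diamond \Box s is false at u.
    At u: \Box q requires q at every successor {u, w}.
      At u: q is true.
      At w: q is true.
    So \Box q is true at u.
Satisfying worlds: {u, v, w, x}

4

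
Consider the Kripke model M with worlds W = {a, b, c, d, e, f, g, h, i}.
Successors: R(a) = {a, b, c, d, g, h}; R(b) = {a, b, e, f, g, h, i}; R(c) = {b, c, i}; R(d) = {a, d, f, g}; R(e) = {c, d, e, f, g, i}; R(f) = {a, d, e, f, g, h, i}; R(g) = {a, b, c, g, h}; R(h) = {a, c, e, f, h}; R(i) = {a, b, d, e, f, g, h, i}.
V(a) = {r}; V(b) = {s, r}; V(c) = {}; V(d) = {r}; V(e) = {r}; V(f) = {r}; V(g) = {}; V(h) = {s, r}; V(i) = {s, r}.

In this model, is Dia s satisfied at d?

Recall that Dia ψ holds at a world iff ψ holds at some accessible world.
At d: Dia s requires s at some successor in {a, d, f, g}.
  At a: s is false.
  At d: s is false.
  At f: s is false.
  At g: s is false.
So Dia s is false at d.

No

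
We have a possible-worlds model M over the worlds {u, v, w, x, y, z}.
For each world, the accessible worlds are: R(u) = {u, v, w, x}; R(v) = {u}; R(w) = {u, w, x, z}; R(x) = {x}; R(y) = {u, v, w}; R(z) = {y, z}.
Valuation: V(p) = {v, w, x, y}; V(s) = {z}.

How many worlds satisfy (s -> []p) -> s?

Let φ = (s -> []p) -> s. Evaluate φ at each world:
  u (successors {u, v, w, x}): φ is false.
  v (successors {u}): φ is false.
  w (successors {u, w, x, z}): φ is false.
  x (successors {x}): φ is false.
  y (successors {u, v, w}): φ is false.
  z (successors {y, z}): φ is true.
For instance, at x:
  At x: s -> []p is true, s is false, so (s -> []p) -> s is false.
    At x: s is false, []p is true, so s -> []p is true.
      At x: []p requires p at every successor {x}.
        At x: p is true.
      So []p is true at x.
Satisfying worlds: {z}

1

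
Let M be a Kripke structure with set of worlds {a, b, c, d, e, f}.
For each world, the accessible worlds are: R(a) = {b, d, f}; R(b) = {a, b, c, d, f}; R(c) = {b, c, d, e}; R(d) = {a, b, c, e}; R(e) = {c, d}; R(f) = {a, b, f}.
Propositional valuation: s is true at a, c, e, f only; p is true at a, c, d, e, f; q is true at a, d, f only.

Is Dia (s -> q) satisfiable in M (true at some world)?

Recall that Dia ψ holds at a world iff ψ holds at some accessible world.
Let φ = Dia (s -> q). Evaluate φ at each world:
  a (successors {b, d, f}): φ is true.
  b (successors {a, b, c, d, f}): φ is true.
  c (successors {b, c, d, e}): φ is true.
  d (successors {a, b, c, e}): φ is true.
  e (successors {c, d}): φ is true.
  f (successors {a, b, f}): φ is true.
Detail at a (witness):
  At a: Dia (s -> q) requires s -> q at some successor in {b, d, f}.
    s -> q holds at b, so Dia (s -> q) is true at a.

Yes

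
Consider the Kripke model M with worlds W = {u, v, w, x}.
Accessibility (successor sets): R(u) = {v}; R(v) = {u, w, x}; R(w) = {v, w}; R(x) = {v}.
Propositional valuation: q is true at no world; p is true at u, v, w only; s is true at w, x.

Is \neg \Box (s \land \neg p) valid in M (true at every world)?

Yes

Let φ = \neg \Box (s \land \neg p). Evaluate φ at each world:
  u (successors {v}): φ is true.
  v (successors {u, w, x}): φ is true.
  w (successors {v, w}): φ is true.
  x (successors {v}): φ is true.
For instance, at v:
  At v: \Box (s \land \neg p) is false, so \neg \Box (s \land \neg p) is true.
    At v: \Box (s \land \neg p) requires s \land \neg p at every successor {u, w, x}.
      s \land \neg p fails at u, so \Box (s \land \neg p) is false at v.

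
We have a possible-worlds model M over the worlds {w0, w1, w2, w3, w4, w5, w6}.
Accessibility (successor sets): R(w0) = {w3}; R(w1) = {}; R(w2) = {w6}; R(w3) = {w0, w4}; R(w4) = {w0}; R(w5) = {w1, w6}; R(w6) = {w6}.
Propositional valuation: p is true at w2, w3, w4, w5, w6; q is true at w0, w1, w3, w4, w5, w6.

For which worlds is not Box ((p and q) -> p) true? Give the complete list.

Let φ = not Box ((p and q) -> p). Evaluate φ at each world:
  w0 (successors {w3}): φ is false.
  w1 (successors ∅): φ is false.
  w2 (successors {w6}): φ is false.
  w3 (successors {w0, w4}): φ is false.
  w4 (successors {w0}): φ is false.
  w5 (successors {w1, w6}): φ is false.
  w6 (successors {w6}): φ is false.
For instance, at w4:
  At w4: Box ((p and q) -> p) is true, so not Box ((p and q) -> p) is false.
    At w4: Box ((p and q) -> p) requires (p and q) -> p at every successor {w0}.
      At w0: (p and q) -> p is true.
    So Box ((p and q) -> p) is true at w4.
Satisfying worlds: none.

none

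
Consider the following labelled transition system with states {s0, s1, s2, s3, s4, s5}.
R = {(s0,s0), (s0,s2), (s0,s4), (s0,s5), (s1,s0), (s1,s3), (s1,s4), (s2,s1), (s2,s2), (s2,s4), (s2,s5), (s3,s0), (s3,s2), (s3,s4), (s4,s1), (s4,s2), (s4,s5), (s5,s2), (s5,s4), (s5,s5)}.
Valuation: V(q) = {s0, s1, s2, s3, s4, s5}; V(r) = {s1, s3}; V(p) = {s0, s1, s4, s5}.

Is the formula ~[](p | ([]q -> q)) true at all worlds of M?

Let φ = ~[](p | ([]q -> q)). Evaluate φ at each world:
  s0 (successors {s0, s2, s4, s5}): φ is false.
  s1 (successors {s0, s3, s4}): φ is false.
  s2 (successors {s1, s2, s4, s5}): φ is false.
  s3 (successors {s0, s2, s4}): φ is false.
  s4 (successors {s1, s2, s5}): φ is false.
  s5 (successors {s2, s4, s5}): φ is false.
Detail at s0 (counterexample):
  At s0: [](p | ([]q -> q)) is true, so ~[](p | ([]q -> q)) is false.
    At s0: [](p | ([]q -> q)) requires p | ([]q -> q) at every successor {s0, s2, s4, s5}.
      At s0: p | ([]q -> q) is true.
      At s2: p | ([]q -> q) is true.
      At s4: p | ([]q -> q) is true.
      At s5: p | ([]q -> q) is true.
    So [](p | ([]q -> q)) is true at s0.

No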